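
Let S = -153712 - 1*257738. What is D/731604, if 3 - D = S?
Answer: 137151/243868 ≈ 0.56240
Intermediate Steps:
S = -411450 (S = -153712 - 257738 = -411450)
D = 411453 (D = 3 - 1*(-411450) = 3 + 411450 = 411453)
D/731604 = 411453/731604 = 411453*(1/731604) = 137151/243868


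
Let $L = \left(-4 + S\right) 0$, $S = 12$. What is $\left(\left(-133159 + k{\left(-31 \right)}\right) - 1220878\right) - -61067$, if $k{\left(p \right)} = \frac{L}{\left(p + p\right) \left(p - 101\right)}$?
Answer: $-1292970$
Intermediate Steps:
$L = 0$ ($L = \left(-4 + 12\right) 0 = 8 \cdot 0 = 0$)
$k{\left(p \right)} = 0$ ($k{\left(p \right)} = \frac{0}{\left(p + p\right) \left(p - 101\right)} = \frac{0}{2 p \left(-101 + p\right)} = 0 \frac{1}{2 p \left(-101 + p\right)} = 0$)
$\left(\left(-133159 + k{\left(-31 \right)}\right) - 1220878\right) - -61067 = \left(\left(-133159 + 0\right) - 1220878\right) - -61067 = \left(-133159 - 1220878\right) + 61067 = -1354037 + 61067 = -1292970$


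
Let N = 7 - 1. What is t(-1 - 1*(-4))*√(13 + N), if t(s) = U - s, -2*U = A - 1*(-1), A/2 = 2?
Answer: -11*√19/2 ≈ -23.974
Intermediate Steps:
A = 4 (A = 2*2 = 4)
N = 6
U = -5/2 (U = -(4 - 1*(-1))/2 = -(4 + 1)/2 = -½*5 = -5/2 ≈ -2.5000)
t(s) = -5/2 - s
t(-1 - 1*(-4))*√(13 + N) = (-5/2 - (-1 - 1*(-4)))*√(13 + 6) = (-5/2 - (-1 + 4))*√19 = (-5/2 - 1*3)*√19 = (-5/2 - 3)*√19 = -11*√19/2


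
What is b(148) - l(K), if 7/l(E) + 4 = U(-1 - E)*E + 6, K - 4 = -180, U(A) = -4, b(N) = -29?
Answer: -20481/706 ≈ -29.010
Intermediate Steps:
K = -176 (K = 4 - 180 = -176)
l(E) = 7/(2 - 4*E) (l(E) = 7/(-4 + (-4*E + 6)) = 7/(-4 + (6 - 4*E)) = 7/(2 - 4*E))
b(148) - l(K) = -29 - 7/(2*(1 - 2*(-176))) = -29 - 7/(2*(1 + 352)) = -29 - 7/(2*353) = -29 - 1*7/706 = -29 - 7/706 = -20481/706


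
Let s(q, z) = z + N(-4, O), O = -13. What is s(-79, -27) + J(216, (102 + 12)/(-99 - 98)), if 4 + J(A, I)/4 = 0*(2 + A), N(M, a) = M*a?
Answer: 9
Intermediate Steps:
J(A, I) = -16 (J(A, I) = -16 + 4*(0*(2 + A)) = -16 + 4*0 = -16 + 0 = -16)
s(q, z) = 52 + z (s(q, z) = z - 4*(-13) = z + 52 = 52 + z)
s(-79, -27) + J(216, (102 + 12)/(-99 - 98)) = (52 - 27) - 16 = 25 - 16 = 9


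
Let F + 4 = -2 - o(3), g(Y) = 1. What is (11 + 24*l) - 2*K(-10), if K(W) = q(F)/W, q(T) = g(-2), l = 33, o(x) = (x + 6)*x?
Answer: 4016/5 ≈ 803.20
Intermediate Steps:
o(x) = x*(6 + x) (o(x) = (6 + x)*x = x*(6 + x))
F = -33 (F = -4 + (-2 - 3*(6 + 3)) = -4 + (-2 - 3*9) = -4 + (-2 - 1*27) = -4 + (-2 - 27) = -4 - 29 = -33)
q(T) = 1
K(W) = 1/W
(11 + 24*l) - 2*K(-10) = (11 + 24*33) - 2/(-10) = (11 + 792) - 2*(-1)/10 = 803 - 1*(-1/5) = 803 + 1/5 = 4016/5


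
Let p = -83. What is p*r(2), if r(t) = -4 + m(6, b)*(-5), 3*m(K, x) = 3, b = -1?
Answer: 747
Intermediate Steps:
m(K, x) = 1 (m(K, x) = (⅓)*3 = 1)
r(t) = -9 (r(t) = -4 + 1*(-5) = -4 - 5 = -9)
p*r(2) = -83*(-9) = 747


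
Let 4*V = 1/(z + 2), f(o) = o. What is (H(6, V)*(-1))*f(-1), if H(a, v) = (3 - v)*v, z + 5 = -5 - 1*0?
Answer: -97/1024 ≈ -0.094727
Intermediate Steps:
z = -10 (z = -5 + (-5 - 1*0) = -5 + (-5 + 0) = -5 - 5 = -10)
V = -1/32 (V = 1/(4*(-10 + 2)) = (1/4)/(-8) = (1/4)*(-1/8) = -1/32 ≈ -0.031250)
H(a, v) = v*(3 - v)
(H(6, V)*(-1))*f(-1) = (-(3 - 1*(-1/32))/32*(-1))*(-1) = (-(3 + 1/32)/32*(-1))*(-1) = (-1/32*97/32*(-1))*(-1) = -97/1024*(-1)*(-1) = (97/1024)*(-1) = -97/1024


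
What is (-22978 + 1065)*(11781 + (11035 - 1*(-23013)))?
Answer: -1004250877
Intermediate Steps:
(-22978 + 1065)*(11781 + (11035 - 1*(-23013))) = -21913*(11781 + (11035 + 23013)) = -21913*(11781 + 34048) = -21913*45829 = -1004250877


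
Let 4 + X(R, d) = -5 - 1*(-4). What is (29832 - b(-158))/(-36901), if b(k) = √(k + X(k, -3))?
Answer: -29832/36901 + I*√163/36901 ≈ -0.80843 + 0.00034598*I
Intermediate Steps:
X(R, d) = -5 (X(R, d) = -4 + (-5 - 1*(-4)) = -4 + (-5 + 4) = -4 - 1 = -5)
b(k) = √(-5 + k) (b(k) = √(k - 5) = √(-5 + k))
(29832 - b(-158))/(-36901) = (29832 - √(-5 - 158))/(-36901) = (29832 - √(-163))*(-1/36901) = (29832 - I*√163)*(-1/36901) = -29832/36901 + I*√163/36901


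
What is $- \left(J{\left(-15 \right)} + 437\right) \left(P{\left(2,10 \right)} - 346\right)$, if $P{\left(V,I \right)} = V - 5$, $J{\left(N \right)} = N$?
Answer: $147278$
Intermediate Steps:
$P{\left(V,I \right)} = -5 + V$
$- \left(J{\left(-15 \right)} + 437\right) \left(P{\left(2,10 \right)} - 346\right) = - \left(-15 + 437\right) \left(\left(-5 + 2\right) - 346\right) = - 422 \left(-3 - 346\right) = - 422 \left(-349\right) = \left(-1\right) \left(-147278\right) = 147278$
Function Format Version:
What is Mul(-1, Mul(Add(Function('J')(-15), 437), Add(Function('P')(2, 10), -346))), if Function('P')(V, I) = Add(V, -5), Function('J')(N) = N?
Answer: 147278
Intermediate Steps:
Function('P')(V, I) = Add(-5, V)
Mul(-1, Mul(Add(Function('J')(-15), 437), Add(Function('P')(2, 10), -346))) = Mul(-1, Mul(Add(-15, 437), Add(Add(-5, 2), -346))) = Mul(-1, Mul(422, Add(-3, -346))) = Mul(-1, Mul(422, -349)) = Mul(-1, -147278) = 147278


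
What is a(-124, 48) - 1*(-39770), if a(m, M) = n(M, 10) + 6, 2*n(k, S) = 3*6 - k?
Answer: 39761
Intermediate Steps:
n(k, S) = 9 - k/2 (n(k, S) = (3*6 - k)/2 = (18 - k)/2 = 9 - k/2)
a(m, M) = 15 - M/2 (a(m, M) = (9 - M/2) + 6 = 15 - M/2)
a(-124, 48) - 1*(-39770) = (15 - ½*48) - 1*(-39770) = (15 - 24) + 39770 = -9 + 39770 = 39761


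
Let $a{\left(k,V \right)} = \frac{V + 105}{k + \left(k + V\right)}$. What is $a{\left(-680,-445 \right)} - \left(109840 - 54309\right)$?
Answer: $- \frac{20046623}{361} \approx -55531.0$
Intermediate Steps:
$a{\left(k,V \right)} = \frac{105 + V}{V + 2 k}$ ($a{\left(k,V \right)} = \frac{105 + V}{k + \left(V + k\right)} = \frac{105 + V}{V + 2 k}$)
$a{\left(-680,-445 \right)} - \left(109840 - 54309\right) = \frac{105 - 445}{-445 + 2 \left(-680\right)} - \left(109840 - 54309\right) = \frac{1}{-445 - 1360} \left(-340\right) - 55531 = \frac{1}{-1805} \left(-340\right) - 55531 = \left(- \frac{1}{1805}\right) \left(-340\right) - 55531 = \frac{68}{361} - 55531 = - \frac{20046623}{361}$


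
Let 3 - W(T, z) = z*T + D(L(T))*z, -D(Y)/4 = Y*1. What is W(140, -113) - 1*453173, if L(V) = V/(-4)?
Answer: -421530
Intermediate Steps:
L(V) = -V/4 (L(V) = V*(-1/4) = -V/4)
D(Y) = -4*Y
W(T, z) = 3 - 2*T*z (W(T, z) = 3 - (z*T + (-(-1)*T)*z) = 3 - (T*z + T*z) = 3 - 2*T*z)
W(140, -113) - 1*453173 = (3 - 2*140*(-113)) - 1*453173 = (3 + 31640) - 453173 = 31643 - 453173 = -421530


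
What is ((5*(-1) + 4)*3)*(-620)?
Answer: 1860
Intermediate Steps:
((5*(-1) + 4)*3)*(-620) = ((-5 + 4)*3)*(-620) = -1*3*(-620) = -3*(-620) = 1860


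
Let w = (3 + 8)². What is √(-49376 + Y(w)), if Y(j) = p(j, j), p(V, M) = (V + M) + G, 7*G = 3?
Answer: 3*I*√267505/7 ≈ 221.66*I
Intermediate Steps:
G = 3/7 (G = (⅐)*3 = 3/7 ≈ 0.42857)
w = 121 (w = 11² = 121)
p(V, M) = 3/7 + M + V (p(V, M) = (V + M) + 3/7 = (M + V) + 3/7 = 3/7 + M + V)
Y(j) = 3/7 + 2*j (Y(j) = 3/7 + j + j = 3/7 + 2*j)
√(-49376 + Y(w)) = √(-49376 + (3/7 + 2*121)) = √(-49376 + (3/7 + 242)) = √(-49376 + 1697/7) = √(-343935/7) = 3*I*√267505/7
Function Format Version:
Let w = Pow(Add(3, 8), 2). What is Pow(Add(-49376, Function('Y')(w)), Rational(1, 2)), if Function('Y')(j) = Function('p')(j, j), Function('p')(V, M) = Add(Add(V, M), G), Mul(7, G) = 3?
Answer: Mul(Rational(3, 7), I, Pow(267505, Rational(1, 2))) ≈ Mul(221.66, I)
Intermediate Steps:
G = Rational(3, 7) (G = Mul(Rational(1, 7), 3) = Rational(3, 7) ≈ 0.42857)
w = 121 (w = Pow(11, 2) = 121)
Function('p')(V, M) = Add(Rational(3, 7), M, V) (Function('p')(V, M) = Add(Add(V, M), Rational(3, 7)) = Add(Add(M, V), Rational(3, 7)) = Add(Rational(3, 7), M, V))
Function('Y')(j) = Add(Rational(3, 7), Mul(2, j)) (Function('Y')(j) = Add(Rational(3, 7), j, j) = Add(Rational(3, 7), Mul(2, j)))
Pow(Add(-49376, Function('Y')(w)), Rational(1, 2)) = Pow(Add(-49376, Add(Rational(3, 7), Mul(2, 121))), Rational(1, 2)) = Pow(Add(-49376, Add(Rational(3, 7), 242)), Rational(1, 2)) = Pow(Add(-49376, Rational(1697, 7)), Rational(1, 2)) = Pow(Rational(-343935, 7), Rational(1, 2)) = Mul(Rational(3, 7), I, Pow(267505, Rational(1, 2)))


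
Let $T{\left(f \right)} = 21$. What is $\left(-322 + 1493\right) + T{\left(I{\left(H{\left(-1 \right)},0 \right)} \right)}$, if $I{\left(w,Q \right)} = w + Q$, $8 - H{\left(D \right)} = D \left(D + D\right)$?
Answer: $1192$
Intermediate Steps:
$H{\left(D \right)} = 8 - 2 D^{2}$ ($H{\left(D \right)} = 8 - D \left(D + D\right) = 8 - D 2 D = 8 - 2 D^{2}$)
$I{\left(w,Q \right)} = Q + w$
$\left(-322 + 1493\right) + T{\left(I{\left(H{\left(-1 \right)},0 \right)} \right)} = \left(-322 + 1493\right) + 21 = 1171 + 21 = 1192$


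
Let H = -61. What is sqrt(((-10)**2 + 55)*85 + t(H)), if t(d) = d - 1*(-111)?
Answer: 115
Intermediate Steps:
t(d) = 111 + d (t(d) = d + 111 = 111 + d)
sqrt(((-10)**2 + 55)*85 + t(H)) = sqrt(((-10)**2 + 55)*85 + (111 - 61)) = sqrt((100 + 55)*85 + 50) = sqrt(155*85 + 50) = sqrt(13175 + 50) = sqrt(13225) = 115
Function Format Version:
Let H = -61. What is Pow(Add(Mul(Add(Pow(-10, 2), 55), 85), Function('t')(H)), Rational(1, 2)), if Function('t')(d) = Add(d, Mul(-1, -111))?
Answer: 115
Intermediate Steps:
Function('t')(d) = Add(111, d) (Function('t')(d) = Add(d, 111) = Add(111, d))
Pow(Add(Mul(Add(Pow(-10, 2), 55), 85), Function('t')(H)), Rational(1, 2)) = Pow(Add(Mul(Add(Pow(-10, 2), 55), 85), Add(111, -61)), Rational(1, 2)) = Pow(Add(Mul(Add(100, 55), 85), 50), Rational(1, 2)) = Pow(Add(Mul(155, 85), 50), Rational(1, 2)) = Pow(Add(13175, 50), Rational(1, 2)) = Pow(13225, Rational(1, 2)) = 115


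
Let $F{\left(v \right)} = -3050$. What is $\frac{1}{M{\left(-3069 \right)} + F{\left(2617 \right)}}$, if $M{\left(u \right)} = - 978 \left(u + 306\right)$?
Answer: $\frac{1}{2699164} \approx 3.7048 \cdot 10^{-7}$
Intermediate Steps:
$M{\left(u \right)} = -299268 - 978 u$ ($M{\left(u \right)} = - 978 \left(306 + u\right) = -299268 - 978 u$)
$\frac{1}{M{\left(-3069 \right)} + F{\left(2617 \right)}} = \frac{1}{\left(-299268 - -3001482\right) - 3050} = \frac{1}{\left(-299268 + 3001482\right) - 3050} = \frac{1}{2702214 - 3050} = \frac{1}{2699164}$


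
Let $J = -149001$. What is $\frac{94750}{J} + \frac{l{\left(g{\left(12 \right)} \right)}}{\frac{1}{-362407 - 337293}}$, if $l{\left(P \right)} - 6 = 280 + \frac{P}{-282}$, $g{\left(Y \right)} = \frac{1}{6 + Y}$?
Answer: $- \frac{12612673683785875}{63027423} \approx -2.0011 \cdot 10^{8}$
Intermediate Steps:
$l{\left(P \right)} = 286 - \frac{P}{282}$ ($l{\left(P \right)} = 6 + \left(280 + \frac{P}{-282}\right) = 6 + \left(280 + P \left(- \frac{1}{282}\right)\right) = 6 - \left(-280 + \frac{P}{282}\right) = 286 - \frac{P}{282}$)
$\frac{94750}{J} + \frac{l{\left(g{\left(12 \right)} \right)}}{\frac{1}{-362407 - 337293}} = \frac{94750}{-149001} + \frac{286 - \frac{1}{282 \left(6 + 12\right)}}{\frac{1}{-362407 - 337293}} = 94750 \left(- \frac{1}{149001}\right) + \frac{286 - \frac{1}{282 \cdot 18}}{\frac{1}{-699700}} = - \frac{94750}{149001} + \frac{286 - \frac{1}{5076}}{- \frac{1}{699700}} = - \frac{94750}{149001} + \left(286 - \frac{1}{5076}\right) \left(-699700\right) = - \frac{94750}{149001} + \frac{1451735}{5076} \left(-699700\right) = - \frac{94750}{149001} - \frac{253944744875}{1269} = - \frac{12612673683785875}{63027423}$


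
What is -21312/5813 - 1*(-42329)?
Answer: 246037165/5813 ≈ 42325.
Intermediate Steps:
-21312/5813 - 1*(-42329) = -21312*1/5813 + 42329 = -21312/5813 + 42329 = 246037165/5813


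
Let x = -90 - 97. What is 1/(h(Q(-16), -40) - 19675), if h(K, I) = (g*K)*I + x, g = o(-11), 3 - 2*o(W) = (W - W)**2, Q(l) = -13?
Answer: -1/19082 ≈ -5.2405e-5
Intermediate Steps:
o(W) = 3/2 (o(W) = 3/2 - (W - W)**2/2 = 3/2 - 1/2*0**2 = 3/2 - 1/2*0 = 3/2 + 0 = 3/2)
x = -187
g = 3/2 ≈ 1.5000
h(K, I) = -187 + 3*I*K/2 (h(K, I) = (3*K/2)*I - 187 = 3*I*K/2 - 187 = -187 + 3*I*K/2)
1/(h(Q(-16), -40) - 19675) = 1/((-187 + (3/2)*(-40)*(-13)) - 19675) = 1/((-187 + 780) - 19675) = 1/(593 - 19675) = 1/(-19082) = -1/19082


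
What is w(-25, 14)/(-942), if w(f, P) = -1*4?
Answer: 2/471 ≈ 0.0042463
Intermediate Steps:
w(f, P) = -4
w(-25, 14)/(-942) = -4/(-942) = -4*(-1/942) = 2/471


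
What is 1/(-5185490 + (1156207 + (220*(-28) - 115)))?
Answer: -1/4035558 ≈ -2.4780e-7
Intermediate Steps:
1/(-5185490 + (1156207 + (220*(-28) - 115))) = 1/(-5185490 + (1156207 + (-6160 - 115))) = 1/(-5185490 + (1156207 - 6275)) = 1/(-5185490 + 1149932) = 1/(-4035558) = -1/4035558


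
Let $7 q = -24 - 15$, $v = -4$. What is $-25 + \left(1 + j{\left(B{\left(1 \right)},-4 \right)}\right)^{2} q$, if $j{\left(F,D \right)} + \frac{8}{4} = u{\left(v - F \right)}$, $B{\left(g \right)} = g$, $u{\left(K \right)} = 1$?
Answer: $-25$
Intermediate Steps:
$j{\left(F,D \right)} = -1$ ($j{\left(F,D \right)} = -2 + 1 = -1$)
$q = - \frac{39}{7}$ ($q = \frac{-24 - 15}{7} = \frac{1}{7} \left(-39\right) = - \frac{39}{7} \approx -5.5714$)
$-25 + \left(1 + j{\left(B{\left(1 \right)},-4 \right)}\right)^{2} q = -25 + \left(1 - 1\right)^{2} \left(- \frac{39}{7}\right) = -25 + 0^{2} \left(- \frac{39}{7}\right) = -25 + 0 \left(- \frac{39}{7}\right) = -25 + 0 = -25$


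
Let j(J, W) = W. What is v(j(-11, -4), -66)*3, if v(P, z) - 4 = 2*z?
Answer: -384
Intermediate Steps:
v(P, z) = 4 + 2*z
v(j(-11, -4), -66)*3 = (4 + 2*(-66))*3 = (4 - 132)*3 = -128*3 = -384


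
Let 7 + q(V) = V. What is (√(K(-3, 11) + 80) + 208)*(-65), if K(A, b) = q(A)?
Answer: -13520 - 65*√70 ≈ -14064.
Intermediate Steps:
q(V) = -7 + V
K(A, b) = -7 + A
(√(K(-3, 11) + 80) + 208)*(-65) = (√((-7 - 3) + 80) + 208)*(-65) = (√(-10 + 80) + 208)*(-65) = (√70 + 208)*(-65) = (208 + √70)*(-65) = -13520 - 65*√70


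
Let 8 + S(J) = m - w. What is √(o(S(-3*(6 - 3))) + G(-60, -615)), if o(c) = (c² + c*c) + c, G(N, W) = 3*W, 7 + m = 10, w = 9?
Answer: 3*I*√163 ≈ 38.301*I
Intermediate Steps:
m = 3 (m = -7 + 10 = 3)
S(J) = -14 (S(J) = -8 + (3 - 1*9) = -8 + (3 - 9) = -8 - 6 = -14)
o(c) = c + 2*c² (o(c) = (c² + c²) + c = 2*c² + c = c + 2*c²)
√(o(S(-3*(6 - 3))) + G(-60, -615)) = √(-14*(1 + 2*(-14)) + 3*(-615)) = √(-14*(1 - 28) - 1845) = √(-14*(-27) - 1845) = √(378 - 1845) = √(-1467) = 3*I*√163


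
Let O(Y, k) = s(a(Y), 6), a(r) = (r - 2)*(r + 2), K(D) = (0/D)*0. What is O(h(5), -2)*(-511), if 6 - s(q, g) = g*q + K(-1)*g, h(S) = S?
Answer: 61320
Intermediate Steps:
K(D) = 0 (K(D) = 0*0 = 0)
a(r) = (-2 + r)*(2 + r)
s(q, g) = 6 - g*q (s(q, g) = 6 - (g*q + 0*g) = 6 - (g*q + 0) = 6 - g*q)
O(Y, k) = 30 - 6*Y² (O(Y, k) = 6 - 1*6*(-4 + Y²) = 6 + (24 - 6*Y²) = 30 - 6*Y²)
O(h(5), -2)*(-511) = (30 - 6*5²)*(-511) = (30 - 6*25)*(-511) = (30 - 150)*(-511) = -120*(-511) = 61320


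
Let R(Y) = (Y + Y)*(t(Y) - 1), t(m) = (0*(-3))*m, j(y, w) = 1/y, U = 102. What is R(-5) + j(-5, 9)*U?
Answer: -52/5 ≈ -10.400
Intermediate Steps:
t(m) = 0 (t(m) = 0*m = 0)
R(Y) = -2*Y (R(Y) = (Y + Y)*(0 - 1) = (2*Y)*(-1) = -2*Y)
R(-5) + j(-5, 9)*U = -2*(-5) + 102/(-5) = 10 - ⅕*102 = 10 - 102/5 = -52/5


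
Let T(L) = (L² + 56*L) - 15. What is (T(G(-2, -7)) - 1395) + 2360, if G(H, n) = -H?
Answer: 1066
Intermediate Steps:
T(L) = -15 + L² + 56*L
(T(G(-2, -7)) - 1395) + 2360 = ((-15 + (-1*(-2))² + 56*(-1*(-2))) - 1395) + 2360 = ((-15 + 2² + 56*2) - 1395) + 2360 = ((-15 + 4 + 112) - 1395) + 2360 = (101 - 1395) + 2360 = -1294 + 2360 = 1066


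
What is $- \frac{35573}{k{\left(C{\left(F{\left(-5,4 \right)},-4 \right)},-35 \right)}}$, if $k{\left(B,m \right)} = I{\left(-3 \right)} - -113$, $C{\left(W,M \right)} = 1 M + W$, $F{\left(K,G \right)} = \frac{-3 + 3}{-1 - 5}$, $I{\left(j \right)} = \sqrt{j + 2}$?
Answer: $- \frac{4019749}{12770} + \frac{35573 i}{12770} \approx -314.78 + 2.7857 i$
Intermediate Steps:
$I{\left(j \right)} = \sqrt{2 + j}$
$F{\left(K,G \right)} = 0$ ($F{\left(K,G \right)} = \frac{0}{-6} = 0 \left(- \frac{1}{6}\right) = 0$)
$C{\left(W,M \right)} = M + W$
$k{\left(B,m \right)} = 113 + i$ ($k{\left(B,m \right)} = \sqrt{2 - 3} - -113 = \sqrt{-1} + 113 = i + 113 = 113 + i$)
$- \frac{35573}{k{\left(C{\left(F{\left(-5,4 \right)},-4 \right)},-35 \right)}} = - \frac{35573}{113 + i} = - 35573 \frac{113 - i}{12770} = - \frac{35573 \left(113 - i\right)}{12770}$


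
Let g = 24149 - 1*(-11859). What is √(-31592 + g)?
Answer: 8*√69 ≈ 66.453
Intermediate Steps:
g = 36008 (g = 24149 + 11859 = 36008)
√(-31592 + g) = √(-31592 + 36008) = √4416 = 8*√69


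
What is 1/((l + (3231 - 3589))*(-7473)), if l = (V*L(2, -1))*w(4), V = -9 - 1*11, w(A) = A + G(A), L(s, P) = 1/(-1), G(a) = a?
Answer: 1/1479654 ≈ 6.7583e-7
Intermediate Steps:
L(s, P) = -1
w(A) = 2*A (w(A) = A + A = 2*A)
V = -20 (V = -9 - 11 = -20)
l = 160 (l = (-20*(-1))*(2*4) = 20*8 = 160)
1/((l + (3231 - 3589))*(-7473)) = 1/((160 + (3231 - 3589))*(-7473)) = -1/7473/(160 - 358) = -1/7473/(-198) = -1/198*(-1/7473) = 1/1479654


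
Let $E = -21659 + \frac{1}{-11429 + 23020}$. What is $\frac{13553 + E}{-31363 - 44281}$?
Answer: $\frac{93956645}{876789604} \approx 0.10716$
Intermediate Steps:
$E = - \frac{251049468}{11591}$ ($E = -21659 + \frac{1}{11591} = - \frac{251049468}{11591} \approx -21659.0$)
$\frac{13553 + E}{-31363 - 44281} = \frac{13553 - \frac{251049468}{11591}}{-31363 - 44281} = - \frac{93956645}{11591 \left(-75644\right)} = \left(- \frac{93956645}{11591}\right) \left(- \frac{1}{75644}\right) = \frac{93956645}{876789604}$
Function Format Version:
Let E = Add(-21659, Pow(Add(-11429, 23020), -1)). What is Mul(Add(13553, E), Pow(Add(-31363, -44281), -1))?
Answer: Rational(93956645, 876789604) ≈ 0.10716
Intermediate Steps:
E = Rational(-251049468, 11591) (E = Add(-21659, Pow(11591, -1)) = Add(-21659, Rational(1, 11591)) = Rational(-251049468, 11591) ≈ -21659.)
Mul(Add(13553, E), Pow(Add(-31363, -44281), -1)) = Mul(Add(13553, Rational(-251049468, 11591)), Pow(Add(-31363, -44281), -1)) = Mul(Rational(-93956645, 11591), Pow(-75644, -1)) = Mul(Rational(-93956645, 11591), Rational(-1, 75644)) = Rational(93956645, 876789604)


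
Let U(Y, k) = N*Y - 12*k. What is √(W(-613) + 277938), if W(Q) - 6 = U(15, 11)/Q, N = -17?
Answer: √104442976167/613 ≈ 527.20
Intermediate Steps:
U(Y, k) = -17*Y - 12*k
W(Q) = 6 - 387/Q (W(Q) = 6 + (-17*15 - 12*11)/Q = 6 + (-255 - 132)/Q = 6 - 387/Q)
√(W(-613) + 277938) = √((6 - 387/(-613)) + 277938) = √((6 - 387*(-1/613)) + 277938) = √((6 + 387/613) + 277938) = √(4065/613 + 277938) = √(170380059/613) = √104442976167/613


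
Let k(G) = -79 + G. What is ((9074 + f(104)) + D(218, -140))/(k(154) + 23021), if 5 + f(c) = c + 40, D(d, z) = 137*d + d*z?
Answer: 8559/23096 ≈ 0.37058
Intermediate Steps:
f(c) = 35 + c (f(c) = -5 + (c + 40) = -5 + (40 + c) = 35 + c)
((9074 + f(104)) + D(218, -140))/(k(154) + 23021) = ((9074 + (35 + 104)) + 218*(137 - 140))/((-79 + 154) + 23021) = ((9074 + 139) + 218*(-3))/(75 + 23021) = (9213 - 654)/23096 = 8559*(1/23096) = 8559/23096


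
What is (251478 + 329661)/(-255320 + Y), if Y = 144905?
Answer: -193713/36805 ≈ -5.2632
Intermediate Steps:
(251478 + 329661)/(-255320 + Y) = (251478 + 329661)/(-255320 + 144905) = 581139/(-110415) = 581139*(-1/110415) = -193713/36805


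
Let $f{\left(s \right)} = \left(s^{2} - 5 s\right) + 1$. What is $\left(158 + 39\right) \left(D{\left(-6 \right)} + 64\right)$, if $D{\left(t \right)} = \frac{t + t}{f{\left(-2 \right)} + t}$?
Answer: $\frac{37036}{3} \approx 12345.0$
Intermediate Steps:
$f{\left(s \right)} = 1 + s^{2} - 5 s$
$D{\left(t \right)} = \frac{2 t}{15 + t}$ ($D{\left(t \right)} = \frac{t + t}{\left(1 + \left(-2\right)^{2} - -10\right) + t} = \frac{2 t}{\left(1 + 4 + 10\right) + t} = \frac{2 t}{15 + t}$)
$\left(158 + 39\right) \left(D{\left(-6 \right)} + 64\right) = \left(158 + 39\right) \left(2 \left(-6\right) \frac{1}{15 - 6} + 64\right) = 197 \left(2 \left(-6\right) \frac{1}{9} + 64\right) = 197 \left(- \frac{4}{3} + 64\right) = 197 \cdot \frac{188}{3} = \frac{37036}{3}$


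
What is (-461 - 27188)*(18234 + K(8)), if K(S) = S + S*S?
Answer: -506142594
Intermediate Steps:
K(S) = S + S²
(-461 - 27188)*(18234 + K(8)) = (-461 - 27188)*(18234 + 8*(1 + 8)) = -27649*(18234 + 8*9) = -27649*(18234 + 72) = -27649*18306 = -506142594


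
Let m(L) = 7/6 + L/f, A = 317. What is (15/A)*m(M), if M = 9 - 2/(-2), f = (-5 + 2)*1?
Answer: -65/634 ≈ -0.10252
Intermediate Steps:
f = -3 (f = -3*1 = -3)
M = 10 (M = 9 - 2*(-1)/2 = 9 - 1*(-1) = 9 + 1 = 10)
m(L) = 7/6 - L/3 (m(L) = 7/6 + L/(-3) = 7*(⅙) + L*(-⅓) = 7/6 - L/3)
(15/A)*m(M) = (15/317)*(7/6 - ⅓*10) = (15*(1/317))*(7/6 - 10/3) = (15/317)*(-13/6) = -65/634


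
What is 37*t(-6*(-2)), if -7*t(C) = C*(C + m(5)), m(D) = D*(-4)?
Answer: 3552/7 ≈ 507.43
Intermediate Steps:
m(D) = -4*D
t(C) = -C*(-20 + C)/7 (t(C) = -C*(C - 4*5)/7 = -C*(C - 20)/7 = -C*(-20 + C)/7)
37*t(-6*(-2)) = 37*((-6*(-2))*(20 - (-6)*(-2))/7) = 37*((⅐)*12*(20 - 1*12)) = 37*((⅐)*12*(20 - 12)) = 37*((⅐)*12*8) = 37*(96/7) = 3552/7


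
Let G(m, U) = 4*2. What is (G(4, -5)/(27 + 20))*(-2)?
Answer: -16/47 ≈ -0.34043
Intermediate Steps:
G(m, U) = 8
(G(4, -5)/(27 + 20))*(-2) = (8/(27 + 20))*(-2) = (8/47)*(-2) = -16/47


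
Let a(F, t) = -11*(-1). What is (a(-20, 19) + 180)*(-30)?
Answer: -5730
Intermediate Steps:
a(F, t) = 11
(a(-20, 19) + 180)*(-30) = (11 + 180)*(-30) = 191*(-30) = -5730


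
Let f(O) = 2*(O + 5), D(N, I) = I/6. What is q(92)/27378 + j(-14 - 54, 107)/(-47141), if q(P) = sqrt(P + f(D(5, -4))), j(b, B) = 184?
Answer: -184/47141 + sqrt(906)/82134 ≈ -0.0035367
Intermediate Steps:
D(N, I) = I/6 (D(N, I) = I*(1/6) = I/6)
f(O) = 10 + 2*O (f(O) = 2*(5 + O) = 10 + 2*O)
q(P) = sqrt(26/3 + P) (q(P) = sqrt(P + (10 + 2*((1/6)*(-4)))) = sqrt(P + (10 + 2*(-2/3))) = sqrt(P + (10 - 4/3)) = sqrt(P + 26/3) = sqrt(26/3 + P))
q(92)/27378 + j(-14 - 54, 107)/(-47141) = (sqrt(78 + 9*92)/3)/27378 + 184/(-47141) = (sqrt(78 + 828)/3)*(1/27378) + 184*(-1/47141) = (sqrt(906)/3)*(1/27378) - 184/47141 = sqrt(906)/82134 - 184/47141 = -184/47141 + sqrt(906)/82134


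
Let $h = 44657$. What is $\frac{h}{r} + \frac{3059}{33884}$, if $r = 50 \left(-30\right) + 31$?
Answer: $- \frac{1508664117}{49775596} \approx -30.309$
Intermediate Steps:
$r = -1469$ ($r = -1500 + 31 = -1469$)
$\frac{h}{r} + \frac{3059}{33884} = \frac{44657}{-1469} + \frac{3059}{33884} = 44657 \left(- \frac{1}{1469}\right) + 3059 \cdot \frac{1}{33884} = - \frac{44657}{1469} + \frac{3059}{33884} = - \frac{1508664117}{49775596}$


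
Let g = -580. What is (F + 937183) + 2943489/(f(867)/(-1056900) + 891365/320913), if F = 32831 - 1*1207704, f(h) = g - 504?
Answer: 238113559110285/289800596 ≈ 8.2165e+5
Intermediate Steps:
f(h) = -1084 (f(h) = -580 - 504 = -1084)
F = -1174873 (F = 32831 - 1207704 = -1174873)
(F + 937183) + 2943489/(f(867)/(-1056900) + 891365/320913) = (-1174873 + 937183) + 2943489/(-1084/(-1056900) + 891365/320913) = -237690 + 2943489/(-1084*(-1/1056900) + 891365*(1/320913)) = -237690 + 2943489/(1/975 + 891365/320913) = -237690 + 2943489/(289800596/104296725) = -237690 + 2943489*(104296725/289800596) = -237690 + 306996262773525/289800596 = 238113559110285/289800596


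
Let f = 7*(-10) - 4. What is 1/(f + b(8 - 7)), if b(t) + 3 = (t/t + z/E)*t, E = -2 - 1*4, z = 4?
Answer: -3/230 ≈ -0.013043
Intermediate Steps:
E = -6 (E = -2 - 4 = -6)
f = -74 (f = -70 - 4 = -74)
b(t) = -3 + t/3 (b(t) = -3 + (t/t + 4/(-6))*t = -3 + (1 + 4*(-⅙))*t = -3 + (1 - ⅔)*t = -3 + t/3)
1/(f + b(8 - 7)) = 1/(-74 + (-3 + (8 - 7)/3)) = 1/(-74 + (-3 + (⅓)*1)) = 1/(-74 + (-3 + ⅓)) = 1/(-74 - 8/3) = 1/(-230/3) = -3/230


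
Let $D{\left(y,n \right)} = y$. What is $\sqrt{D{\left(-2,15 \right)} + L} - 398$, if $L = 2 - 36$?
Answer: $-398 + 6 i \approx -398.0 + 6.0 i$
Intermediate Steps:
$L = -34$ ($L = 2 - 36 = -34$)
$\sqrt{D{\left(-2,15 \right)} + L} - 398 = \sqrt{-2 - 34} - 398 = \sqrt{-36} - 398 = 6 i - 398 = -398 + 6 i$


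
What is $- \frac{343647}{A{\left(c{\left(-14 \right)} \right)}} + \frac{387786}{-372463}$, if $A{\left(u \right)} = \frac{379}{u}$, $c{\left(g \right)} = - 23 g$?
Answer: $- \frac{5887827453648}{20166211} \approx -2.9197 \cdot 10^{5}$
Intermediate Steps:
$- \frac{343647}{A{\left(c{\left(-14 \right)} \right)}} + \frac{387786}{-372463} = - \frac{343647}{379 \frac{1}{\left(-23\right) \left(-14\right)}} + \frac{387786}{-372463} = - \frac{343647}{379 \cdot \frac{1}{322}} + 387786 \left(- \frac{1}{372463}\right) = - \frac{343647}{379 \cdot \frac{1}{322}} - \frac{55398}{53209} = - \frac{343647}{\frac{379}{322}} - \frac{55398}{53209} = \left(-343647\right) \frac{322}{379} - \frac{55398}{53209} = - \frac{110654334}{379} - \frac{55398}{53209} = - \frac{5887827453648}{20166211}$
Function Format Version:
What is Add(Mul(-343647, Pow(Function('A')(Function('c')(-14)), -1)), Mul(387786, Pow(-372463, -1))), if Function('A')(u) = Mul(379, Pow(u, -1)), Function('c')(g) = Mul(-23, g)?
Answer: Rational(-5887827453648, 20166211) ≈ -2.9197e+5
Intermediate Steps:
Add(Mul(-343647, Pow(Function('A')(Function('c')(-14)), -1)), Mul(387786, Pow(-372463, -1))) = Add(Mul(-343647, Pow(Mul(379, Pow(Mul(-23, -14), -1)), -1)), Mul(387786, Pow(-372463, -1))) = Add(Mul(-343647, Pow(Mul(379, Pow(322, -1)), -1)), Mul(387786, Rational(-1, 372463))) = Add(Mul(-343647, Pow(Mul(379, Rational(1, 322)), -1)), Rational(-55398, 53209)) = Add(Mul(-343647, Pow(Rational(379, 322), -1)), Rational(-55398, 53209)) = Add(Mul(-343647, Rational(322, 379)), Rational(-55398, 53209)) = Add(Rational(-110654334, 379), Rational(-55398, 53209)) = Rational(-5887827453648, 20166211)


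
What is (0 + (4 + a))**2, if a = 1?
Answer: 25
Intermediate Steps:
(0 + (4 + a))**2 = (0 + (4 + 1))**2 = (0 + 5)**2 = 5**2 = 25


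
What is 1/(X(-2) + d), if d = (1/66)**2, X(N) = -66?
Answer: -4356/287495 ≈ -0.015152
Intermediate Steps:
d = 1/4356 (d = (1/66)**2 = 1/4356 ≈ 0.00022957)
1/(X(-2) + d) = 1/(-66 + 1/4356) = 1/(-287495/4356) = -4356/287495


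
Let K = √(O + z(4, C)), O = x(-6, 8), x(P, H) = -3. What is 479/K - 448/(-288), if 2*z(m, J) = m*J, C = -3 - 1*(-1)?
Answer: 14/9 - 479*I*√7/7 ≈ 1.5556 - 181.04*I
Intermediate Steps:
C = -2 (C = -3 + 1 = -2)
z(m, J) = J*m/2 (z(m, J) = (m*J)/2 = (J*m)/2 = J*m/2)
O = -3
K = I*√7 (K = √(-3 + (½)*(-2)*4) = √(-3 - 4) = √(-7) = I*√7 ≈ 2.6458*I)
479/K - 448/(-288) = 479/((I*√7)) - 448/(-288) = 479*(-I*√7/7) - 448*(-1/288) = -479*I*√7/7 + 14/9 = 14/9 - 479*I*√7/7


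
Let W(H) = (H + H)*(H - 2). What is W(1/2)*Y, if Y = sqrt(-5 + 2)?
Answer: -3*I*sqrt(3)/2 ≈ -2.5981*I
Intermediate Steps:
W(H) = 2*H*(-2 + H) (W(H) = (2*H)*(-2 + H) = 2*H*(-2 + H))
Y = I*sqrt(3) (Y = sqrt(-3) = I*sqrt(3) ≈ 1.732*I)
W(1/2)*Y = (2*(-2 + 1/2)/2)*(I*sqrt(3)) = (2*(1/2)*(-2 + 1/2))*(I*sqrt(3)) = (2*(1/2)*(-3/2))*(I*sqrt(3)) = -3*I*sqrt(3)/2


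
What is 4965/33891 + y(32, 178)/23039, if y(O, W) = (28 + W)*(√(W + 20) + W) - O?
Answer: 452006437/260271583 + 618*√22/23039 ≈ 1.8625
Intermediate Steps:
y(O, W) = -O + (28 + W)*(W + √(20 + W)) (y(O, W) = (28 + W)*(√(20 + W) + W) - O = (28 + W)*(W + √(20 + W)) - O = -O + (28 + W)*(W + √(20 + W)))
4965/33891 + y(32, 178)/23039 = 4965/33891 + (178² - 1*32 + 28*178 + 28*√(20 + 178) + 178*√(20 + 178))/23039 = 4965*(1/33891) + (31684 - 32 + 4984 + 28*√198 + 178*√198)*(1/23039) = 1655/11297 + (31684 - 32 + 4984 + 28*(3*√22) + 178*(3*√22))*(1/23039) = 1655/11297 + (31684 - 32 + 4984 + 84*√22 + 534*√22)*(1/23039) = 1655/11297 + (36636 + 618*√22)*(1/23039) = 1655/11297 + (36636/23039 + 618*√22/23039) = 452006437/260271583 + 618*√22/23039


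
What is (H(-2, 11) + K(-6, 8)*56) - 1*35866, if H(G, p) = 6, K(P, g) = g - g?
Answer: -35860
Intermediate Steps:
K(P, g) = 0
(H(-2, 11) + K(-6, 8)*56) - 1*35866 = (6 + 0*56) - 1*35866 = (6 + 0) - 35866 = 6 - 35866 = -35860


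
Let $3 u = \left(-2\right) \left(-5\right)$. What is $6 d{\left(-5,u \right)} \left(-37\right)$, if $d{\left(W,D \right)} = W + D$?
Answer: $370$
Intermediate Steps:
$u = \frac{10}{3}$ ($u = \frac{\left(-2\right) \left(-5\right)}{3} = \frac{1}{3} \cdot 10 = \frac{10}{3} \approx 3.3333$)
$d{\left(W,D \right)} = D + W$
$6 d{\left(-5,u \right)} \left(-37\right) = 6 \left(\frac{10}{3} - 5\right) \left(-37\right) = 6 \left(- \frac{5}{3}\right) \left(-37\right) = \left(-10\right) \left(-37\right) = 370$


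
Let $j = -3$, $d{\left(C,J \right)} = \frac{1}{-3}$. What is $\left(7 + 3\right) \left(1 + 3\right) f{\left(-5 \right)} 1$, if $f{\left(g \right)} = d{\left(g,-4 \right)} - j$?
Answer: $\frac{320}{3} \approx 106.67$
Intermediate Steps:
$d{\left(C,J \right)} = - \frac{1}{3}$
$f{\left(g \right)} = \frac{8}{3}$ ($f{\left(g \right)} = - \frac{1}{3} - -3 = - \frac{1}{3} + 3 = \frac{8}{3}$)
$\left(7 + 3\right) \left(1 + 3\right) f{\left(-5 \right)} 1 = \left(7 + 3\right) \left(1 + 3\right) \frac{8}{3} \cdot 1 = 10 \cdot 4 \cdot \frac{8}{3} \cdot 1 = 40 \cdot \frac{8}{3} \cdot 1 = \frac{320}{3} \cdot 1 = \frac{320}{3}$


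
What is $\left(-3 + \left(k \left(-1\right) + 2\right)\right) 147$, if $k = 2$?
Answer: $-441$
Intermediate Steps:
$\left(-3 + \left(k \left(-1\right) + 2\right)\right) 147 = \left(-3 + \left(2 \left(-1\right) + 2\right)\right) 147 = \left(-3 + \left(-2 + 2\right)\right) 147 = \left(-3 + 0\right) 147 = \left(-3\right) 147 = -441$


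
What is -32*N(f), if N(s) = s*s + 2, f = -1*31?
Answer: -30816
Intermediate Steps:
f = -31
N(s) = 2 + s² (N(s) = s² + 2 = 2 + s²)
-32*N(f) = -32*(2 + (-31)²) = -32*(2 + 961) = -32*963 = -30816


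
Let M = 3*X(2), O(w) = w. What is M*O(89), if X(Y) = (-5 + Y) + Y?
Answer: -267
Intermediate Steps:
X(Y) = -5 + 2*Y
M = -3 (M = 3*(-5 + 2*2) = 3*(-5 + 4) = 3*(-1) = -3)
M*O(89) = -3*89 = -267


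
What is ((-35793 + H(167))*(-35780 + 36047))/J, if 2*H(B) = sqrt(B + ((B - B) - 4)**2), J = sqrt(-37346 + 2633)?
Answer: 89*I*sqrt(3857)*(71586 - sqrt(183))/7714 ≈ 51284.0*I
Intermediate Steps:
J = 3*I*sqrt(3857) (J = sqrt(-34713) = 3*I*sqrt(3857) ≈ 186.31*I)
H(B) = sqrt(16 + B)/2 (H(B) = sqrt(B + ((B - B) - 4)**2)/2 = sqrt(B + (0 - 4)**2)/2 = sqrt(B + (-4)**2)/2 = sqrt(B + 16)/2 = sqrt(16 + B)/2)
((-35793 + H(167))*(-35780 + 36047))/J = ((-35793 + sqrt(16 + 167)/2)*(-35780 + 36047))/((3*I*sqrt(3857))) = ((-35793 + sqrt(183)/2)*267)*(-I*sqrt(3857)/11571) = (-9556731 + 267*sqrt(183)/2)*(-I*sqrt(3857)/11571) = -I*sqrt(3857)*(-9556731 + 267*sqrt(183)/2)/11571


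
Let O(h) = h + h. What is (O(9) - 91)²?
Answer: 5329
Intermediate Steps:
O(h) = 2*h
(O(9) - 91)² = (2*9 - 91)² = (18 - 91)² = (-73)² = 5329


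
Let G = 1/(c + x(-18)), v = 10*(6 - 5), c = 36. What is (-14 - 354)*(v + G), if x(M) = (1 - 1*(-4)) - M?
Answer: -217488/59 ≈ -3686.2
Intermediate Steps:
v = 10 (v = 10*1 = 10)
x(M) = 5 - M (x(M) = (1 + 4) - M = 5 - M)
G = 1/59 (G = 1/(36 + (5 - 1*(-18))) = 1/(36 + (5 + 18)) = 1/(36 + 23) = 1/59 ≈ 0.016949)
(-14 - 354)*(v + G) = (-14 - 354)*(10 + 1/59) = -368*591/59 = -217488/59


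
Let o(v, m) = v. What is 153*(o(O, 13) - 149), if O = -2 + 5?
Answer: -22338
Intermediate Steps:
O = 3
153*(o(O, 13) - 149) = 153*(3 - 149) = 153*(-146) = -22338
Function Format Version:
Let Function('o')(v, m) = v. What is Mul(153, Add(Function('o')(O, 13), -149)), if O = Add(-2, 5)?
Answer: -22338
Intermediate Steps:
O = 3
Mul(153, Add(Function('o')(O, 13), -149)) = Mul(153, Add(3, -149)) = Mul(153, -146) = -22338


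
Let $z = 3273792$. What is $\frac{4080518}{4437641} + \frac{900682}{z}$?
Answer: $\frac{667525790593}{558765907872} \approx 1.1946$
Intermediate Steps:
$\frac{4080518}{4437641} + \frac{900682}{z} = \frac{4080518}{4437641} + \frac{900682}{3273792} = 4080518 \cdot \frac{1}{4437641} + 900682 \cdot \frac{1}{3273792} = \frac{313886}{341357} + \frac{450341}{1636896} = \frac{667525790593}{558765907872}$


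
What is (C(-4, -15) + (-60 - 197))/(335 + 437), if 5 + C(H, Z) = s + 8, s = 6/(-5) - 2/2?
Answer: -1281/3860 ≈ -0.33187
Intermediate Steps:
s = -11/5 (s = 6*(-⅕) - 2*½ = -6/5 - 1 = -11/5 ≈ -2.2000)
C(H, Z) = ⅘ (C(H, Z) = -5 + (-11/5 + 8) = -5 + 29/5 = ⅘)
(C(-4, -15) + (-60 - 197))/(335 + 437) = (⅘ + (-60 - 197))/(335 + 437) = (⅘ - 257)/772 = -1281/5*1/772 = -1281/3860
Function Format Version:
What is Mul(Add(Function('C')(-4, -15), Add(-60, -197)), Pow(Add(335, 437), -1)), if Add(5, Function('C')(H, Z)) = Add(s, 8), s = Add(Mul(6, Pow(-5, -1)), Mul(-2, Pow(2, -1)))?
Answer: Rational(-1281, 3860) ≈ -0.33187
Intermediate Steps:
s = Rational(-11, 5) (s = Add(Mul(6, Rational(-1, 5)), Mul(-2, Rational(1, 2))) = Add(Rational(-6, 5), -1) = Rational(-11, 5) ≈ -2.2000)
Function('C')(H, Z) = Rational(4, 5) (Function('C')(H, Z) = Add(-5, Add(Rational(-11, 5), 8)) = Add(-5, Rational(29, 5)) = Rational(4, 5))
Mul(Add(Function('C')(-4, -15), Add(-60, -197)), Pow(Add(335, 437), -1)) = Mul(Add(Rational(4, 5), Add(-60, -197)), Pow(Add(335, 437), -1)) = Mul(Add(Rational(4, 5), -257), Pow(772, -1)) = Mul(Rational(-1281, 5), Rational(1, 772)) = Rational(-1281, 3860)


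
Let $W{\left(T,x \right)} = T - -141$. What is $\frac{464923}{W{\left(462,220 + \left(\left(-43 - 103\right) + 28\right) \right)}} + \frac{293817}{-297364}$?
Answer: $\frac{138074191321}{179310492} \approx 770.03$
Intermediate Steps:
$W{\left(T,x \right)} = 141 + T$ ($W{\left(T,x \right)} = T + 141 = 141 + T$)
$\frac{464923}{W{\left(462,220 + \left(\left(-43 - 103\right) + 28\right) \right)}} + \frac{293817}{-297364} = \frac{464923}{141 + 462} + \frac{293817}{-297364} = \frac{464923}{603} + 293817 \left(- \frac{1}{297364}\right) = 464923 \cdot \frac{1}{603} - \frac{293817}{297364} = \frac{464923}{603} - \frac{293817}{297364} = \frac{138074191321}{179310492}$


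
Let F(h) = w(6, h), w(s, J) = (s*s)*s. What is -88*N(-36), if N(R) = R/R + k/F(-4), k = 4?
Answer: -2420/27 ≈ -89.630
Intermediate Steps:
w(s, J) = s**3 (w(s, J) = s**2*s = s**3)
F(h) = 216 (F(h) = 6**3 = 216)
N(R) = 55/54 (N(R) = R/R + 4/216 = 1 + 4*(1/216) = 1 + 1/54 = 55/54)
-88*N(-36) = -88*55/54 = -2420/27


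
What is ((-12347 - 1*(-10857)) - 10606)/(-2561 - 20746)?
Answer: 4032/7769 ≈ 0.51899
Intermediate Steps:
((-12347 - 1*(-10857)) - 10606)/(-2561 - 20746) = ((-12347 + 10857) - 10606)/(-23307) = (-1490 - 10606)*(-1/23307) = -12096*(-1/23307) = 4032/7769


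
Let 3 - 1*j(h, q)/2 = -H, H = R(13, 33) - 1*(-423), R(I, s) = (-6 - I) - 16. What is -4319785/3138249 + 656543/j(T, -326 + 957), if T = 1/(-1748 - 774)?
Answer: 2057017341337/2454110718 ≈ 838.19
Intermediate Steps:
T = -1/2522 (T = 1/(-2522) = -1/2522 ≈ -0.00039651)
R(I, s) = -22 - I
H = 388 (H = (-22 - 1*13) - 1*(-423) = (-22 - 13) + 423 = -35 + 423 = 388)
j(h, q) = 782 (j(h, q) = 6 - (-2)*388 = 6 - 2*(-388) = 6 + 776 = 782)
-4319785/3138249 + 656543/j(T, -326 + 957) = -4319785/3138249 + 656543/782 = 2057017341337/2454110718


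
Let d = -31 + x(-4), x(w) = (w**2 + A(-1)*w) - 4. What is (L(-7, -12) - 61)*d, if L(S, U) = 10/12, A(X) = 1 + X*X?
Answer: 3249/2 ≈ 1624.5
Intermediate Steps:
A(X) = 1 + X**2
L(S, U) = 5/6 (L(S, U) = 10*(1/12) = 5/6)
x(w) = -4 + w**2 + 2*w (x(w) = (w**2 + (1 + (-1)**2)*w) - 4 = (w**2 + (1 + 1)*w) - 4 = (w**2 + 2*w) - 4 = -4 + w**2 + 2*w)
d = -27 (d = -31 + (-4 + (-4)**2 + 2*(-4)) = -31 + (-4 + 16 - 8) = -31 + 4 = -27)
(L(-7, -12) - 61)*d = (5/6 - 61)*(-27) = -361/6*(-27) = 3249/2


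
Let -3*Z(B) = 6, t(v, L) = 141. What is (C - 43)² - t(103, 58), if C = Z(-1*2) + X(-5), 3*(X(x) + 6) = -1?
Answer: 22447/9 ≈ 2494.1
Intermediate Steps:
X(x) = -19/3 (X(x) = -6 + (⅓)*(-1) = -6 - ⅓ = -19/3)
Z(B) = -2 (Z(B) = -⅓*6 = -2)
C = -25/3 (C = -2 - 19/3 = -25/3 ≈ -8.3333)
(C - 43)² - t(103, 58) = (-25/3 - 43)² - 1*141 = (-154/3)² - 141 = 23716/9 - 141 = 22447/9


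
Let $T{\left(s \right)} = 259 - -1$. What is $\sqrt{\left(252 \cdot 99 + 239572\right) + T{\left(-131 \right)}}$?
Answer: $6 \sqrt{7355} \approx 514.57$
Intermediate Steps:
$T{\left(s \right)} = 260$ ($T{\left(s \right)} = 259 + 1 = 260$)
$\sqrt{\left(252 \cdot 99 + 239572\right) + T{\left(-131 \right)}} = \sqrt{\left(252 \cdot 99 + 239572\right) + 260} = \sqrt{\left(24948 + 239572\right) + 260} = \sqrt{264520 + 260} = \sqrt{264780} = 6 \sqrt{7355}$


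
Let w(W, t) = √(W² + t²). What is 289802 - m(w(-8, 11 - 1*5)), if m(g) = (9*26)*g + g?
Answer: 287452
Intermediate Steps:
m(g) = 235*g (m(g) = 234*g + g = 235*g)
289802 - m(w(-8, 11 - 1*5)) = 289802 - 235*√((-8)² + (11 - 1*5)²) = 289802 - 235*√(64 + (11 - 5)²) = 289802 - 235*√(64 + 6²) = 289802 - 235*√(64 + 36) = 289802 - 235*√100 = 289802 - 235*10 = 289802 - 1*2350 = 289802 - 2350 = 287452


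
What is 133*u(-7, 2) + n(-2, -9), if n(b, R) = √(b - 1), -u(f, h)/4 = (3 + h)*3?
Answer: -7980 + I*√3 ≈ -7980.0 + 1.732*I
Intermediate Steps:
u(f, h) = -36 - 12*h (u(f, h) = -4*(3 + h)*3 = -4*(9 + 3*h) = -36 - 12*h)
n(b, R) = √(-1 + b)
133*u(-7, 2) + n(-2, -9) = 133*(-36 - 12*2) + √(-1 - 2) = 133*(-36 - 24) + √(-3) = 133*(-60) + I*√3 = -7980 + I*√3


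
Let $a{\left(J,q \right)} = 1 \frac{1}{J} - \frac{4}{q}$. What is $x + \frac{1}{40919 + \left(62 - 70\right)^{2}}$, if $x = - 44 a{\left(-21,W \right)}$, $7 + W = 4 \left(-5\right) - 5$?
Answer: $- \frac{1953509}{573762} \approx -3.4047$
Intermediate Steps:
$W = -32$ ($W = -7 + \left(4 \left(-5\right) - 5\right) = -7 - 25 = -32$)
$a{\left(J,q \right)} = \frac{1}{J} - \frac{4}{q}$
$x = - \frac{143}{42}$ ($x = - 44 \left(\frac{1}{-21} - \frac{4}{-32}\right) = - 44 \left(- \frac{1}{21} - - \frac{1}{8}\right) = - 44 \left(- \frac{1}{21} + \frac{1}{8}\right) = \left(-44\right) \frac{13}{168} = - \frac{143}{42} \approx -3.4048$)
$x + \frac{1}{40919 + \left(62 - 70\right)^{2}} = - \frac{143}{42} + \frac{1}{40919 + \left(62 - 70\right)^{2}} = - \frac{143}{42} + \frac{1}{40919 + \left(-8\right)^{2}} = - \frac{143}{42} + \frac{1}{40919 + 64} = - \frac{143}{42} + \frac{1}{40983} = - \frac{1953509}{573762}$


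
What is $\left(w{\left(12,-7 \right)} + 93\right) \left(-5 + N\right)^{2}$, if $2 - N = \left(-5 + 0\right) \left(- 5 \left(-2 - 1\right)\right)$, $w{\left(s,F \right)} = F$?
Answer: $445824$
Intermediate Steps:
$N = 77$ ($N = 2 - \left(-5 + 0\right) \left(- 5 \left(-2 - 1\right)\right) = 2 - - 5 \left(\left(-5\right) \left(-3\right)\right) = 2 - \left(-5\right) 15 = 2 - -75 = 2 + 75 = 77$)
$\left(w{\left(12,-7 \right)} + 93\right) \left(-5 + N\right)^{2} = \left(-7 + 93\right) \left(-5 + 77\right)^{2} = 86 \cdot 72^{2} = 86 \cdot 5184 = 445824$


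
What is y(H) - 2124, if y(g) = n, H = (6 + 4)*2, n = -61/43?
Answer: -91393/43 ≈ -2125.4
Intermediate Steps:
n = -61/43 (n = -61*1/43 = -61/43 ≈ -1.4186)
H = 20 (H = 10*2 = 20)
y(g) = -61/43
y(H) - 2124 = -61/43 - 2124 = -91393/43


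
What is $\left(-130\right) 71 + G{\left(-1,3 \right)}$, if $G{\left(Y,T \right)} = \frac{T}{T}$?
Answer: $-9229$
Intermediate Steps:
$G{\left(Y,T \right)} = 1$
$\left(-130\right) 71 + G{\left(-1,3 \right)} = \left(-130\right) 71 + 1 = -9230 + 1 = -9229$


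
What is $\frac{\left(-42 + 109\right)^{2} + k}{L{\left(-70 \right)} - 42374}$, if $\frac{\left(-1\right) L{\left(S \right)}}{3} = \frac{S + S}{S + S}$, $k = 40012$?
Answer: $- \frac{44501}{42377} \approx -1.0501$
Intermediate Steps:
$L{\left(S \right)} = -3$ ($L{\left(S \right)} = - 3 \frac{S + S}{S + S} = - 3 \frac{2 S}{2 S} = - 3 \cdot 2 S \frac{1}{2 S} = \left(-3\right) 1 = -3$)
$\frac{\left(-42 + 109\right)^{2} + k}{L{\left(-70 \right)} - 42374} = \frac{\left(-42 + 109\right)^{2} + 40012}{-3 - 42374} = \frac{67^{2} + 40012}{-42377} = \left(4489 + 40012\right) \left(- \frac{1}{42377}\right) = 44501 \left(- \frac{1}{42377}\right) = - \frac{44501}{42377}$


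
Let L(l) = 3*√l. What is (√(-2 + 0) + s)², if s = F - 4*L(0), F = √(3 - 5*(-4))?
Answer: 21 + 2*I*√46 ≈ 21.0 + 13.565*I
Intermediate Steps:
F = √23 (F = √(3 + 20) = √23 ≈ 4.7958)
s = √23 (s = √23 - 12*√0 = √23 - 12*0 = √23 - 4*0 = √23 + 0 = √23 ≈ 4.7958)
(√(-2 + 0) + s)² = (√(-2 + 0) + √23)² = (√(-2) + √23)² = (I*√2 + √23)² = (√23 + I*√2)²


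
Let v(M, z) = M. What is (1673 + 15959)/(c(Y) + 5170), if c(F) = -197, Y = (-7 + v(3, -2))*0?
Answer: 17632/4973 ≈ 3.5455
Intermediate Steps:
Y = 0 (Y = (-7 + 3)*0 = -4*0 = 0)
(1673 + 15959)/(c(Y) + 5170) = (1673 + 15959)/(-197 + 5170) = 17632/4973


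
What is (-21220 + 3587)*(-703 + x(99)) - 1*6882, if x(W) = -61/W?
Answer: 111599836/9 ≈ 1.2400e+7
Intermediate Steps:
(-21220 + 3587)*(-703 + x(99)) - 1*6882 = (-21220 + 3587)*(-703 - 61/99) - 1*6882 = -17633*(-703 - 61*1/99) - 6882 = -17633*(-703 - 61/99) - 6882 = -17633*(-69658/99) - 6882 = 111661774/9 - 6882 = 111599836/9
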